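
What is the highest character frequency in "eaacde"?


Input: eaacde
Character counts:
  'a': 2
  'c': 1
  'd': 1
  'e': 2
Maximum frequency: 2

2


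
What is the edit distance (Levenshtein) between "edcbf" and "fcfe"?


Computing edit distance: "edcbf" -> "fcfe"
DP table:
           f    c    f    e
      0    1    2    3    4
  e   1    1    2    3    3
  d   2    2    2    3    4
  c   3    3    2    3    4
  b   4    4    3    3    4
  f   5    4    4    3    4
Edit distance = dp[5][4] = 4

4


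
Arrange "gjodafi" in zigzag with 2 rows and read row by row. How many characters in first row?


Zigzag "gjodafi" into 2 rows:
Placing characters:
  'g' => row 0
  'j' => row 1
  'o' => row 0
  'd' => row 1
  'a' => row 0
  'f' => row 1
  'i' => row 0
Rows:
  Row 0: "goai"
  Row 1: "jdf"
First row length: 4

4


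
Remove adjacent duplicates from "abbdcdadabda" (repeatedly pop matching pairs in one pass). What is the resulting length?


Input: abbdcdadabda
Stack-based adjacent duplicate removal:
  Read 'a': push. Stack: a
  Read 'b': push. Stack: ab
  Read 'b': matches stack top 'b' => pop. Stack: a
  Read 'd': push. Stack: ad
  Read 'c': push. Stack: adc
  Read 'd': push. Stack: adcd
  Read 'a': push. Stack: adcda
  Read 'd': push. Stack: adcdad
  Read 'a': push. Stack: adcdada
  Read 'b': push. Stack: adcdadab
  Read 'd': push. Stack: adcdadabd
  Read 'a': push. Stack: adcdadabda
Final stack: "adcdadabda" (length 10)

10


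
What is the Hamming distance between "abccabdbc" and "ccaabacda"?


Comparing "abccabdbc" and "ccaabacda" position by position:
  Position 0: 'a' vs 'c' => differ
  Position 1: 'b' vs 'c' => differ
  Position 2: 'c' vs 'a' => differ
  Position 3: 'c' vs 'a' => differ
  Position 4: 'a' vs 'b' => differ
  Position 5: 'b' vs 'a' => differ
  Position 6: 'd' vs 'c' => differ
  Position 7: 'b' vs 'd' => differ
  Position 8: 'c' vs 'a' => differ
Total differences (Hamming distance): 9

9


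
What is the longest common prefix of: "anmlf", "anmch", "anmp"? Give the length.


Words: anmlf, anmch, anmp
  Position 0: all 'a' => match
  Position 1: all 'n' => match
  Position 2: all 'm' => match
  Position 3: ('l', 'c', 'p') => mismatch, stop
LCP = "anm" (length 3)

3


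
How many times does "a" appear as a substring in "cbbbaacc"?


Searching for "a" in "cbbbaacc"
Scanning each position:
  Position 0: "c" => no
  Position 1: "b" => no
  Position 2: "b" => no
  Position 3: "b" => no
  Position 4: "a" => MATCH
  Position 5: "a" => MATCH
  Position 6: "c" => no
  Position 7: "c" => no
Total occurrences: 2

2


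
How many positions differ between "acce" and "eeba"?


Comparing "acce" and "eeba" position by position:
  Position 0: 'a' vs 'e' => DIFFER
  Position 1: 'c' vs 'e' => DIFFER
  Position 2: 'c' vs 'b' => DIFFER
  Position 3: 'e' vs 'a' => DIFFER
Positions that differ: 4

4


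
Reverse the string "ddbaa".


Input: ddbaa
Reading characters right to left:
  Position 4: 'a'
  Position 3: 'a'
  Position 2: 'b'
  Position 1: 'd'
  Position 0: 'd'
Reversed: aabdd

aabdd


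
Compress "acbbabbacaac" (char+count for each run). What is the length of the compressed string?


Input: acbbabbacaac
Runs:
  'a' x 1 => "a1"
  'c' x 1 => "c1"
  'b' x 2 => "b2"
  'a' x 1 => "a1"
  'b' x 2 => "b2"
  'a' x 1 => "a1"
  'c' x 1 => "c1"
  'a' x 2 => "a2"
  'c' x 1 => "c1"
Compressed: "a1c1b2a1b2a1c1a2c1"
Compressed length: 18

18


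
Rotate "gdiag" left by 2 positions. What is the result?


Input: "gdiag", rotate left by 2
First 2 characters: "gd"
Remaining characters: "iag"
Concatenate remaining + first: "iag" + "gd" = "iaggd"

iaggd


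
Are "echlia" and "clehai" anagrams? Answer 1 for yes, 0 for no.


Strings: "echlia", "clehai"
Sorted first:  acehil
Sorted second: acehil
Sorted forms match => anagrams

1


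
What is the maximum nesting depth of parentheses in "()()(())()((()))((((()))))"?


Input: "()()(())()((()))((((()))))"
Tracking depth:
  Position 0 '(': depth becomes 1
  Position 1 ')': depth becomes 0
  Position 2 '(': depth becomes 1
  Position 3 ')': depth becomes 0
  Position 4 '(': depth becomes 1
  Position 5 '(': depth becomes 2
  Position 6 ')': depth becomes 1
  Position 7 ')': depth becomes 0
  Position 8 '(': depth becomes 1
  Position 9 ')': depth becomes 0
  Position 10 '(': depth becomes 1
  Position 11 '(': depth becomes 2
  Position 12 '(': depth becomes 3
  Position 13 ')': depth becomes 2
  Position 14 ')': depth becomes 1
  Position 15 ')': depth becomes 0
  Position 16 '(': depth becomes 1
  Position 17 '(': depth becomes 2
  Position 18 '(': depth becomes 3
  Position 19 '(': depth becomes 4
  Position 20 '(': depth becomes 5
  Position 21 ')': depth becomes 4
  Position 22 ')': depth becomes 3
  Position 23 ')': depth becomes 2
  Position 24 ')': depth becomes 1
  Position 25 ')': depth becomes 0
Maximum depth reached: 5

5


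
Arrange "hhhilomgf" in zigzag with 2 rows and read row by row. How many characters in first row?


Zigzag "hhhilomgf" into 2 rows:
Placing characters:
  'h' => row 0
  'h' => row 1
  'h' => row 0
  'i' => row 1
  'l' => row 0
  'o' => row 1
  'm' => row 0
  'g' => row 1
  'f' => row 0
Rows:
  Row 0: "hhlmf"
  Row 1: "hiog"
First row length: 5

5


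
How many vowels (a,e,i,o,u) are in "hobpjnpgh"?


Input: hobpjnpgh
Checking each character:
  'h' at position 0: consonant
  'o' at position 1: vowel (running total: 1)
  'b' at position 2: consonant
  'p' at position 3: consonant
  'j' at position 4: consonant
  'n' at position 5: consonant
  'p' at position 6: consonant
  'g' at position 7: consonant
  'h' at position 8: consonant
Total vowels: 1

1


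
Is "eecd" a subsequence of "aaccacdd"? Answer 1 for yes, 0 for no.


Check if "eecd" is a subsequence of "aaccacdd"
Greedy scan:
  Position 0 ('a'): no match needed
  Position 1 ('a'): no match needed
  Position 2 ('c'): no match needed
  Position 3 ('c'): no match needed
  Position 4 ('a'): no match needed
  Position 5 ('c'): no match needed
  Position 6 ('d'): no match needed
  Position 7 ('d'): no match needed
Only matched 0/4 characters => not a subsequence

0


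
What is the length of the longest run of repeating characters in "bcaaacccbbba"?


Input: "bcaaacccbbba"
Scanning for longest run:
  Position 1 ('c'): new char, reset run to 1
  Position 2 ('a'): new char, reset run to 1
  Position 3 ('a'): continues run of 'a', length=2
  Position 4 ('a'): continues run of 'a', length=3
  Position 5 ('c'): new char, reset run to 1
  Position 6 ('c'): continues run of 'c', length=2
  Position 7 ('c'): continues run of 'c', length=3
  Position 8 ('b'): new char, reset run to 1
  Position 9 ('b'): continues run of 'b', length=2
  Position 10 ('b'): continues run of 'b', length=3
  Position 11 ('a'): new char, reset run to 1
Longest run: 'a' with length 3

3


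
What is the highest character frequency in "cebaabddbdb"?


Input: cebaabddbdb
Character counts:
  'a': 2
  'b': 4
  'c': 1
  'd': 3
  'e': 1
Maximum frequency: 4

4


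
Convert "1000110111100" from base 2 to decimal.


Input: "1000110111100" in base 2
Positional expansion:
  Digit '1' (value 1) x 2^12 = 4096
  Digit '0' (value 0) x 2^11 = 0
  Digit '0' (value 0) x 2^10 = 0
  Digit '0' (value 0) x 2^9 = 0
  Digit '1' (value 1) x 2^8 = 256
  Digit '1' (value 1) x 2^7 = 128
  Digit '0' (value 0) x 2^6 = 0
  Digit '1' (value 1) x 2^5 = 32
  Digit '1' (value 1) x 2^4 = 16
  Digit '1' (value 1) x 2^3 = 8
  Digit '1' (value 1) x 2^2 = 4
  Digit '0' (value 0) x 2^1 = 0
  Digit '0' (value 0) x 2^0 = 0
Sum = 4540

4540


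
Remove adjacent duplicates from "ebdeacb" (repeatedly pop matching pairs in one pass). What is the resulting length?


Input: ebdeacb
Stack-based adjacent duplicate removal:
  Read 'e': push. Stack: e
  Read 'b': push. Stack: eb
  Read 'd': push. Stack: ebd
  Read 'e': push. Stack: ebde
  Read 'a': push. Stack: ebdea
  Read 'c': push. Stack: ebdeac
  Read 'b': push. Stack: ebdeacb
Final stack: "ebdeacb" (length 7)

7


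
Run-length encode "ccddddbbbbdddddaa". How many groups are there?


Input: ccddddbbbbdddddaa
Scanning for consecutive runs:
  Group 1: 'c' x 2 (positions 0-1)
  Group 2: 'd' x 4 (positions 2-5)
  Group 3: 'b' x 4 (positions 6-9)
  Group 4: 'd' x 5 (positions 10-14)
  Group 5: 'a' x 2 (positions 15-16)
Total groups: 5

5


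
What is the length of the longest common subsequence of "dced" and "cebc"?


LCS of "dced" and "cebc"
DP table:
           c    e    b    c
      0    0    0    0    0
  d   0    0    0    0    0
  c   0    1    1    1    1
  e   0    1    2    2    2
  d   0    1    2    2    2
LCS length = dp[4][4] = 2

2


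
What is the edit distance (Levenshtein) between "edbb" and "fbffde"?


Computing edit distance: "edbb" -> "fbffde"
DP table:
           f    b    f    f    d    e
      0    1    2    3    4    5    6
  e   1    1    2    3    4    5    5
  d   2    2    2    3    4    4    5
  b   3    3    2    3    4    5    5
  b   4    4    3    3    4    5    6
Edit distance = dp[4][6] = 6

6


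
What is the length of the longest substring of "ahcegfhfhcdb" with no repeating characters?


Input: "ahcegfhfhcdb"
Sliding window (track last position of each char):
  Position 0 ('a'): window [0,0] length 1 -- new best
  Position 1 ('h'): window [0,1] length 2 -- new best
  Position 2 ('c'): window [0,2] length 3 -- new best
  Position 3 ('e'): window [0,3] length 4 -- new best
  Position 4 ('g'): window [0,4] length 5 -- new best
  Position 5 ('f'): window [0,5] length 6 -- new best
  Position 6 ('h'): repeat (last at 1), move window start to 2
  Position 6 ('h'): window [2,6] length 5
  Position 7 ('f'): repeat (last at 5), move window start to 6
  Position 7 ('f'): window [6,7] length 2
  Position 8 ('h'): repeat (last at 6), move window start to 7
  Position 8 ('h'): window [7,8] length 2
  Position 9 ('c'): window [7,9] length 3
  Position 10 ('d'): window [7,10] length 4
  Position 11 ('b'): window [7,11] length 5
Longest substring with no repeats: "ahcegf" with length 6

6


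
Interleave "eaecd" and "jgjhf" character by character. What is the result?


Interleaving "eaecd" and "jgjhf":
  Position 0: 'e' from first, 'j' from second => "ej"
  Position 1: 'a' from first, 'g' from second => "ag"
  Position 2: 'e' from first, 'j' from second => "ej"
  Position 3: 'c' from first, 'h' from second => "ch"
  Position 4: 'd' from first, 'f' from second => "df"
Result: ejagejchdf

ejagejchdf


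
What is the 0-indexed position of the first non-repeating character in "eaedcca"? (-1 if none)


Input: eaedcca
Character frequencies:
  'a': 2
  'c': 2
  'd': 1
  'e': 2
Scanning left to right for freq == 1:
  Position 0 ('e'): freq=2, skip
  Position 1 ('a'): freq=2, skip
  Position 2 ('e'): freq=2, skip
  Position 3 ('d'): unique! => answer = 3

3


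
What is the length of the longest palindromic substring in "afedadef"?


Input: "afedadef"
Checking substrings for palindromes:
  [1:8] "fedadef" (len 7) => palindrome
  [2:7] "edade" (len 5) => palindrome
  [3:6] "dad" (len 3) => palindrome
Longest palindromic substring: "fedadef" with length 7

7


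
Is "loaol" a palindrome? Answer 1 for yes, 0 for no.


Input: loaol
Reversed: loaol
  Compare pos 0 ('l') with pos 4 ('l'): match
  Compare pos 1 ('o') with pos 3 ('o'): match
Result: palindrome

1


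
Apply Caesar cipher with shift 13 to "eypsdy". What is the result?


Caesar cipher: shift "eypsdy" by 13
  'e' (pos 4) + 13 = pos 17 = 'r'
  'y' (pos 24) + 13 = pos 11 = 'l'
  'p' (pos 15) + 13 = pos 2 = 'c'
  's' (pos 18) + 13 = pos 5 = 'f'
  'd' (pos 3) + 13 = pos 16 = 'q'
  'y' (pos 24) + 13 = pos 11 = 'l'
Result: rlcfql

rlcfql


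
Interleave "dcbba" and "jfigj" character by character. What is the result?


Interleaving "dcbba" and "jfigj":
  Position 0: 'd' from first, 'j' from second => "dj"
  Position 1: 'c' from first, 'f' from second => "cf"
  Position 2: 'b' from first, 'i' from second => "bi"
  Position 3: 'b' from first, 'g' from second => "bg"
  Position 4: 'a' from first, 'j' from second => "aj"
Result: djcfbibgaj

djcfbibgaj


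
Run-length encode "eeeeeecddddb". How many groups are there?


Input: eeeeeecddddb
Scanning for consecutive runs:
  Group 1: 'e' x 6 (positions 0-5)
  Group 2: 'c' x 1 (positions 6-6)
  Group 3: 'd' x 4 (positions 7-10)
  Group 4: 'b' x 1 (positions 11-11)
Total groups: 4

4


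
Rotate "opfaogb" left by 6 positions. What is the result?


Input: "opfaogb", rotate left by 6
First 6 characters: "opfaog"
Remaining characters: "b"
Concatenate remaining + first: "b" + "opfaog" = "bopfaog"

bopfaog


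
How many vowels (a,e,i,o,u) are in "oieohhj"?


Input: oieohhj
Checking each character:
  'o' at position 0: vowel (running total: 1)
  'i' at position 1: vowel (running total: 2)
  'e' at position 2: vowel (running total: 3)
  'o' at position 3: vowel (running total: 4)
  'h' at position 4: consonant
  'h' at position 5: consonant
  'j' at position 6: consonant
Total vowels: 4

4


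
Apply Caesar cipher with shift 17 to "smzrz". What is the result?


Caesar cipher: shift "smzrz" by 17
  's' (pos 18) + 17 = pos 9 = 'j'
  'm' (pos 12) + 17 = pos 3 = 'd'
  'z' (pos 25) + 17 = pos 16 = 'q'
  'r' (pos 17) + 17 = pos 8 = 'i'
  'z' (pos 25) + 17 = pos 16 = 'q'
Result: jdqiq

jdqiq


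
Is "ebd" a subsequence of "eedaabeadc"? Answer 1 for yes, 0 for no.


Check if "ebd" is a subsequence of "eedaabeadc"
Greedy scan:
  Position 0 ('e'): matches sub[0] = 'e'
  Position 1 ('e'): no match needed
  Position 2 ('d'): no match needed
  Position 3 ('a'): no match needed
  Position 4 ('a'): no match needed
  Position 5 ('b'): matches sub[1] = 'b'
  Position 6 ('e'): no match needed
  Position 7 ('a'): no match needed
  Position 8 ('d'): matches sub[2] = 'd'
  Position 9 ('c'): no match needed
All 3 characters matched => is a subsequence

1


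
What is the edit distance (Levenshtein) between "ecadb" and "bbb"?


Computing edit distance: "ecadb" -> "bbb"
DP table:
           b    b    b
      0    1    2    3
  e   1    1    2    3
  c   2    2    2    3
  a   3    3    3    3
  d   4    4    4    4
  b   5    4    4    4
Edit distance = dp[5][3] = 4

4


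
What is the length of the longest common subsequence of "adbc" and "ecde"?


LCS of "adbc" and "ecde"
DP table:
           e    c    d    e
      0    0    0    0    0
  a   0    0    0    0    0
  d   0    0    0    1    1
  b   0    0    0    1    1
  c   0    0    1    1    1
LCS length = dp[4][4] = 1

1


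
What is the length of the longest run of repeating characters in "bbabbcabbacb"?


Input: "bbabbcabbacb"
Scanning for longest run:
  Position 1 ('b'): continues run of 'b', length=2
  Position 2 ('a'): new char, reset run to 1
  Position 3 ('b'): new char, reset run to 1
  Position 4 ('b'): continues run of 'b', length=2
  Position 5 ('c'): new char, reset run to 1
  Position 6 ('a'): new char, reset run to 1
  Position 7 ('b'): new char, reset run to 1
  Position 8 ('b'): continues run of 'b', length=2
  Position 9 ('a'): new char, reset run to 1
  Position 10 ('c'): new char, reset run to 1
  Position 11 ('b'): new char, reset run to 1
Longest run: 'b' with length 2

2


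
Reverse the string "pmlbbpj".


Input: pmlbbpj
Reading characters right to left:
  Position 6: 'j'
  Position 5: 'p'
  Position 4: 'b'
  Position 3: 'b'
  Position 2: 'l'
  Position 1: 'm'
  Position 0: 'p'
Reversed: jpbblmp

jpbblmp


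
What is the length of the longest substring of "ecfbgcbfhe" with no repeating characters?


Input: "ecfbgcbfhe"
Sliding window (track last position of each char):
  Position 0 ('e'): window [0,0] length 1 -- new best
  Position 1 ('c'): window [0,1] length 2 -- new best
  Position 2 ('f'): window [0,2] length 3 -- new best
  Position 3 ('b'): window [0,3] length 4 -- new best
  Position 4 ('g'): window [0,4] length 5 -- new best
  Position 5 ('c'): repeat (last at 1), move window start to 2
  Position 5 ('c'): window [2,5] length 4
  Position 6 ('b'): repeat (last at 3), move window start to 4
  Position 6 ('b'): window [4,6] length 3
  Position 7 ('f'): window [4,7] length 4
  Position 8 ('h'): window [4,8] length 5
  Position 9 ('e'): window [4,9] length 6 -- new best
Longest substring with no repeats: "gcbfhe" with length 6

6


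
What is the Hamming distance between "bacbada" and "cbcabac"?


Comparing "bacbada" and "cbcabac" position by position:
  Position 0: 'b' vs 'c' => differ
  Position 1: 'a' vs 'b' => differ
  Position 2: 'c' vs 'c' => same
  Position 3: 'b' vs 'a' => differ
  Position 4: 'a' vs 'b' => differ
  Position 5: 'd' vs 'a' => differ
  Position 6: 'a' vs 'c' => differ
Total differences (Hamming distance): 6

6


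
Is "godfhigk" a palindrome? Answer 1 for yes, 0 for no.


Input: godfhigk
Reversed: kgihfdog
  Compare pos 0 ('g') with pos 7 ('k'): MISMATCH
  Compare pos 1 ('o') with pos 6 ('g'): MISMATCH
  Compare pos 2 ('d') with pos 5 ('i'): MISMATCH
  Compare pos 3 ('f') with pos 4 ('h'): MISMATCH
Result: not a palindrome

0


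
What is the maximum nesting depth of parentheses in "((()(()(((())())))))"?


Input: "((()(()(((())())))))"
Tracking depth:
  Position 0 '(': depth becomes 1
  Position 1 '(': depth becomes 2
  Position 2 '(': depth becomes 3
  Position 3 ')': depth becomes 2
  Position 4 '(': depth becomes 3
  Position 5 '(': depth becomes 4
  Position 6 ')': depth becomes 3
  Position 7 '(': depth becomes 4
  Position 8 '(': depth becomes 5
  Position 9 '(': depth becomes 6
  Position 10 '(': depth becomes 7
  Position 11 ')': depth becomes 6
  Position 12 ')': depth becomes 5
  Position 13 '(': depth becomes 6
  Position 14 ')': depth becomes 5
  Position 15 ')': depth becomes 4
  Position 16 ')': depth becomes 3
  Position 17 ')': depth becomes 2
  Position 18 ')': depth becomes 1
  Position 19 ')': depth becomes 0
Maximum depth reached: 7

7


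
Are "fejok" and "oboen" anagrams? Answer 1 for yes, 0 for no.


Strings: "fejok", "oboen"
Sorted first:  efjko
Sorted second: benoo
Differ at position 0: 'e' vs 'b' => not anagrams

0


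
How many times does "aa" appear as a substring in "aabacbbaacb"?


Searching for "aa" in "aabacbbaacb"
Scanning each position:
  Position 0: "aa" => MATCH
  Position 1: "ab" => no
  Position 2: "ba" => no
  Position 3: "ac" => no
  Position 4: "cb" => no
  Position 5: "bb" => no
  Position 6: "ba" => no
  Position 7: "aa" => MATCH
  Position 8: "ac" => no
  Position 9: "cb" => no
Total occurrences: 2

2


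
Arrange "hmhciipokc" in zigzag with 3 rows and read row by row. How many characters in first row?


Zigzag "hmhciipokc" into 3 rows:
Placing characters:
  'h' => row 0
  'm' => row 1
  'h' => row 2
  'c' => row 1
  'i' => row 0
  'i' => row 1
  'p' => row 2
  'o' => row 1
  'k' => row 0
  'c' => row 1
Rows:
  Row 0: "hik"
  Row 1: "mcioc"
  Row 2: "hp"
First row length: 3

3


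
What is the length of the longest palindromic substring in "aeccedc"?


Input: "aeccedc"
Checking substrings for palindromes:
  [1:5] "ecce" (len 4) => palindrome
  [2:4] "cc" (len 2) => palindrome
Longest palindromic substring: "ecce" with length 4

4


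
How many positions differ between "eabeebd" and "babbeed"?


Comparing "eabeebd" and "babbeed" position by position:
  Position 0: 'e' vs 'b' => DIFFER
  Position 1: 'a' vs 'a' => same
  Position 2: 'b' vs 'b' => same
  Position 3: 'e' vs 'b' => DIFFER
  Position 4: 'e' vs 'e' => same
  Position 5: 'b' vs 'e' => DIFFER
  Position 6: 'd' vs 'd' => same
Positions that differ: 3

3


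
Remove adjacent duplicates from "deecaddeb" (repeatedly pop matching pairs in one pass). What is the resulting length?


Input: deecaddeb
Stack-based adjacent duplicate removal:
  Read 'd': push. Stack: d
  Read 'e': push. Stack: de
  Read 'e': matches stack top 'e' => pop. Stack: d
  Read 'c': push. Stack: dc
  Read 'a': push. Stack: dca
  Read 'd': push. Stack: dcad
  Read 'd': matches stack top 'd' => pop. Stack: dca
  Read 'e': push. Stack: dcae
  Read 'b': push. Stack: dcaeb
Final stack: "dcaeb" (length 5)

5


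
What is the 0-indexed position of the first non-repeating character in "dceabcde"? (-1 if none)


Input: dceabcde
Character frequencies:
  'a': 1
  'b': 1
  'c': 2
  'd': 2
  'e': 2
Scanning left to right for freq == 1:
  Position 0 ('d'): freq=2, skip
  Position 1 ('c'): freq=2, skip
  Position 2 ('e'): freq=2, skip
  Position 3 ('a'): unique! => answer = 3

3


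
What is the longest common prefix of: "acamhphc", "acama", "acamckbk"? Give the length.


Words: acamhphc, acama, acamckbk
  Position 0: all 'a' => match
  Position 1: all 'c' => match
  Position 2: all 'a' => match
  Position 3: all 'm' => match
  Position 4: ('h', 'a', 'c') => mismatch, stop
LCP = "acam" (length 4)

4


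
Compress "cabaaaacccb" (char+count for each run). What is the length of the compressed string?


Input: cabaaaacccb
Runs:
  'c' x 1 => "c1"
  'a' x 1 => "a1"
  'b' x 1 => "b1"
  'a' x 4 => "a4"
  'c' x 3 => "c3"
  'b' x 1 => "b1"
Compressed: "c1a1b1a4c3b1"
Compressed length: 12

12


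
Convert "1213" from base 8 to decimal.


Input: "1213" in base 8
Positional expansion:
  Digit '1' (value 1) x 8^3 = 512
  Digit '2' (value 2) x 8^2 = 128
  Digit '1' (value 1) x 8^1 = 8
  Digit '3' (value 3) x 8^0 = 3
Sum = 651

651


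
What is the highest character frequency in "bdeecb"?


Input: bdeecb
Character counts:
  'b': 2
  'c': 1
  'd': 1
  'e': 2
Maximum frequency: 2

2


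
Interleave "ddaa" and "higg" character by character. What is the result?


Interleaving "ddaa" and "higg":
  Position 0: 'd' from first, 'h' from second => "dh"
  Position 1: 'd' from first, 'i' from second => "di"
  Position 2: 'a' from first, 'g' from second => "ag"
  Position 3: 'a' from first, 'g' from second => "ag"
Result: dhdiagag

dhdiagag


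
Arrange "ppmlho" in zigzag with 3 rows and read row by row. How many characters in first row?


Zigzag "ppmlho" into 3 rows:
Placing characters:
  'p' => row 0
  'p' => row 1
  'm' => row 2
  'l' => row 1
  'h' => row 0
  'o' => row 1
Rows:
  Row 0: "ph"
  Row 1: "plo"
  Row 2: "m"
First row length: 2

2


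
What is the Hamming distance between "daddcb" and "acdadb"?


Comparing "daddcb" and "acdadb" position by position:
  Position 0: 'd' vs 'a' => differ
  Position 1: 'a' vs 'c' => differ
  Position 2: 'd' vs 'd' => same
  Position 3: 'd' vs 'a' => differ
  Position 4: 'c' vs 'd' => differ
  Position 5: 'b' vs 'b' => same
Total differences (Hamming distance): 4

4


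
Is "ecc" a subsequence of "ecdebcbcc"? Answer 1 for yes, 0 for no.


Check if "ecc" is a subsequence of "ecdebcbcc"
Greedy scan:
  Position 0 ('e'): matches sub[0] = 'e'
  Position 1 ('c'): matches sub[1] = 'c'
  Position 2 ('d'): no match needed
  Position 3 ('e'): no match needed
  Position 4 ('b'): no match needed
  Position 5 ('c'): matches sub[2] = 'c'
  Position 6 ('b'): no match needed
  Position 7 ('c'): no match needed
  Position 8 ('c'): no match needed
All 3 characters matched => is a subsequence

1


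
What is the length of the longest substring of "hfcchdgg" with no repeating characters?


Input: "hfcchdgg"
Sliding window (track last position of each char):
  Position 0 ('h'): window [0,0] length 1 -- new best
  Position 1 ('f'): window [0,1] length 2 -- new best
  Position 2 ('c'): window [0,2] length 3 -- new best
  Position 3 ('c'): repeat (last at 2), move window start to 3
  Position 3 ('c'): window [3,3] length 1
  Position 4 ('h'): window [3,4] length 2
  Position 5 ('d'): window [3,5] length 3
  Position 6 ('g'): window [3,6] length 4 -- new best
  Position 7 ('g'): repeat (last at 6), move window start to 7
  Position 7 ('g'): window [7,7] length 1
Longest substring with no repeats: "chdg" with length 4

4


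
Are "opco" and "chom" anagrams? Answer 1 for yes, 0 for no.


Strings: "opco", "chom"
Sorted first:  coop
Sorted second: chmo
Differ at position 1: 'o' vs 'h' => not anagrams

0


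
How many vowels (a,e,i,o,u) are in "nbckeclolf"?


Input: nbckeclolf
Checking each character:
  'n' at position 0: consonant
  'b' at position 1: consonant
  'c' at position 2: consonant
  'k' at position 3: consonant
  'e' at position 4: vowel (running total: 1)
  'c' at position 5: consonant
  'l' at position 6: consonant
  'o' at position 7: vowel (running total: 2)
  'l' at position 8: consonant
  'f' at position 9: consonant
Total vowels: 2

2


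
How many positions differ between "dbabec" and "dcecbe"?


Comparing "dbabec" and "dcecbe" position by position:
  Position 0: 'd' vs 'd' => same
  Position 1: 'b' vs 'c' => DIFFER
  Position 2: 'a' vs 'e' => DIFFER
  Position 3: 'b' vs 'c' => DIFFER
  Position 4: 'e' vs 'b' => DIFFER
  Position 5: 'c' vs 'e' => DIFFER
Positions that differ: 5

5


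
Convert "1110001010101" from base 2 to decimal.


Input: "1110001010101" in base 2
Positional expansion:
  Digit '1' (value 1) x 2^12 = 4096
  Digit '1' (value 1) x 2^11 = 2048
  Digit '1' (value 1) x 2^10 = 1024
  Digit '0' (value 0) x 2^9 = 0
  Digit '0' (value 0) x 2^8 = 0
  Digit '0' (value 0) x 2^7 = 0
  Digit '1' (value 1) x 2^6 = 64
  Digit '0' (value 0) x 2^5 = 0
  Digit '1' (value 1) x 2^4 = 16
  Digit '0' (value 0) x 2^3 = 0
  Digit '1' (value 1) x 2^2 = 4
  Digit '0' (value 0) x 2^1 = 0
  Digit '1' (value 1) x 2^0 = 1
Sum = 7253

7253


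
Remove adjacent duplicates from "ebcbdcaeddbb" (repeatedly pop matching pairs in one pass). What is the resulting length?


Input: ebcbdcaeddbb
Stack-based adjacent duplicate removal:
  Read 'e': push. Stack: e
  Read 'b': push. Stack: eb
  Read 'c': push. Stack: ebc
  Read 'b': push. Stack: ebcb
  Read 'd': push. Stack: ebcbd
  Read 'c': push. Stack: ebcbdc
  Read 'a': push. Stack: ebcbdca
  Read 'e': push. Stack: ebcbdcae
  Read 'd': push. Stack: ebcbdcaed
  Read 'd': matches stack top 'd' => pop. Stack: ebcbdcae
  Read 'b': push. Stack: ebcbdcaeb
  Read 'b': matches stack top 'b' => pop. Stack: ebcbdcae
Final stack: "ebcbdcae" (length 8)

8


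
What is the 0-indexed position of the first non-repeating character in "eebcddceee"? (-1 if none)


Input: eebcddceee
Character frequencies:
  'b': 1
  'c': 2
  'd': 2
  'e': 5
Scanning left to right for freq == 1:
  Position 0 ('e'): freq=5, skip
  Position 1 ('e'): freq=5, skip
  Position 2 ('b'): unique! => answer = 2

2


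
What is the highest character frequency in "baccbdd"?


Input: baccbdd
Character counts:
  'a': 1
  'b': 2
  'c': 2
  'd': 2
Maximum frequency: 2

2


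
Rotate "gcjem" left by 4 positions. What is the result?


Input: "gcjem", rotate left by 4
First 4 characters: "gcje"
Remaining characters: "m"
Concatenate remaining + first: "m" + "gcje" = "mgcje"

mgcje


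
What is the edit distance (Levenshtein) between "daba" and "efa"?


Computing edit distance: "daba" -> "efa"
DP table:
           e    f    a
      0    1    2    3
  d   1    1    2    3
  a   2    2    2    2
  b   3    3    3    3
  a   4    4    4    3
Edit distance = dp[4][3] = 3

3


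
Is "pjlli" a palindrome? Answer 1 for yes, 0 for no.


Input: pjlli
Reversed: illjp
  Compare pos 0 ('p') with pos 4 ('i'): MISMATCH
  Compare pos 1 ('j') with pos 3 ('l'): MISMATCH
Result: not a palindrome

0


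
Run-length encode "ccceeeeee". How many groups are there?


Input: ccceeeeee
Scanning for consecutive runs:
  Group 1: 'c' x 3 (positions 0-2)
  Group 2: 'e' x 6 (positions 3-8)
Total groups: 2

2


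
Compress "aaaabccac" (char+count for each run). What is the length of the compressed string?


Input: aaaabccac
Runs:
  'a' x 4 => "a4"
  'b' x 1 => "b1"
  'c' x 2 => "c2"
  'a' x 1 => "a1"
  'c' x 1 => "c1"
Compressed: "a4b1c2a1c1"
Compressed length: 10

10


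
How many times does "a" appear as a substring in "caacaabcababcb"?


Searching for "a" in "caacaabcababcb"
Scanning each position:
  Position 0: "c" => no
  Position 1: "a" => MATCH
  Position 2: "a" => MATCH
  Position 3: "c" => no
  Position 4: "a" => MATCH
  Position 5: "a" => MATCH
  Position 6: "b" => no
  Position 7: "c" => no
  Position 8: "a" => MATCH
  Position 9: "b" => no
  Position 10: "a" => MATCH
  Position 11: "b" => no
  Position 12: "c" => no
  Position 13: "b" => no
Total occurrences: 6

6


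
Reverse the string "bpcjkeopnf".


Input: bpcjkeopnf
Reading characters right to left:
  Position 9: 'f'
  Position 8: 'n'
  Position 7: 'p'
  Position 6: 'o'
  Position 5: 'e'
  Position 4: 'k'
  Position 3: 'j'
  Position 2: 'c'
  Position 1: 'p'
  Position 0: 'b'
Reversed: fnpoekjcpb

fnpoekjcpb


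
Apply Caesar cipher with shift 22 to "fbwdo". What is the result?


Caesar cipher: shift "fbwdo" by 22
  'f' (pos 5) + 22 = pos 1 = 'b'
  'b' (pos 1) + 22 = pos 23 = 'x'
  'w' (pos 22) + 22 = pos 18 = 's'
  'd' (pos 3) + 22 = pos 25 = 'z'
  'o' (pos 14) + 22 = pos 10 = 'k'
Result: bxszk

bxszk


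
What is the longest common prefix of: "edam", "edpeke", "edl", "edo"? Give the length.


Words: edam, edpeke, edl, edo
  Position 0: all 'e' => match
  Position 1: all 'd' => match
  Position 2: ('a', 'p', 'l', 'o') => mismatch, stop
LCP = "ed" (length 2)

2


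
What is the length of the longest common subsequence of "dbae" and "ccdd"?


LCS of "dbae" and "ccdd"
DP table:
           c    c    d    d
      0    0    0    0    0
  d   0    0    0    1    1
  b   0    0    0    1    1
  a   0    0    0    1    1
  e   0    0    0    1    1
LCS length = dp[4][4] = 1

1


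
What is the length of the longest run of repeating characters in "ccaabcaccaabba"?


Input: "ccaabcaccaabba"
Scanning for longest run:
  Position 1 ('c'): continues run of 'c', length=2
  Position 2 ('a'): new char, reset run to 1
  Position 3 ('a'): continues run of 'a', length=2
  Position 4 ('b'): new char, reset run to 1
  Position 5 ('c'): new char, reset run to 1
  Position 6 ('a'): new char, reset run to 1
  Position 7 ('c'): new char, reset run to 1
  Position 8 ('c'): continues run of 'c', length=2
  Position 9 ('a'): new char, reset run to 1
  Position 10 ('a'): continues run of 'a', length=2
  Position 11 ('b'): new char, reset run to 1
  Position 12 ('b'): continues run of 'b', length=2
  Position 13 ('a'): new char, reset run to 1
Longest run: 'c' with length 2

2


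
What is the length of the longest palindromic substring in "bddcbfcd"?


Input: "bddcbfcd"
Checking substrings for palindromes:
  [1:3] "dd" (len 2) => palindrome
Longest palindromic substring: "dd" with length 2

2


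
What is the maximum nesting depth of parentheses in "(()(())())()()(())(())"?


Input: "(()(())())()()(())(())"
Tracking depth:
  Position 0 '(': depth becomes 1
  Position 1 '(': depth becomes 2
  Position 2 ')': depth becomes 1
  Position 3 '(': depth becomes 2
  Position 4 '(': depth becomes 3
  Position 5 ')': depth becomes 2
  Position 6 ')': depth becomes 1
  Position 7 '(': depth becomes 2
  Position 8 ')': depth becomes 1
  Position 9 ')': depth becomes 0
  Position 10 '(': depth becomes 1
  Position 11 ')': depth becomes 0
  Position 12 '(': depth becomes 1
  Position 13 ')': depth becomes 0
  Position 14 '(': depth becomes 1
  Position 15 '(': depth becomes 2
  Position 16 ')': depth becomes 1
  Position 17 ')': depth becomes 0
  Position 18 '(': depth becomes 1
  Position 19 '(': depth becomes 2
  Position 20 ')': depth becomes 1
  Position 21 ')': depth becomes 0
Maximum depth reached: 3

3


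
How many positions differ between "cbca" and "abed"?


Comparing "cbca" and "abed" position by position:
  Position 0: 'c' vs 'a' => DIFFER
  Position 1: 'b' vs 'b' => same
  Position 2: 'c' vs 'e' => DIFFER
  Position 3: 'a' vs 'd' => DIFFER
Positions that differ: 3

3


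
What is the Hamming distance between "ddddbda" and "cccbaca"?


Comparing "ddddbda" and "cccbaca" position by position:
  Position 0: 'd' vs 'c' => differ
  Position 1: 'd' vs 'c' => differ
  Position 2: 'd' vs 'c' => differ
  Position 3: 'd' vs 'b' => differ
  Position 4: 'b' vs 'a' => differ
  Position 5: 'd' vs 'c' => differ
  Position 6: 'a' vs 'a' => same
Total differences (Hamming distance): 6

6


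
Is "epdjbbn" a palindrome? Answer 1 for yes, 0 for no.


Input: epdjbbn
Reversed: nbbjdpe
  Compare pos 0 ('e') with pos 6 ('n'): MISMATCH
  Compare pos 1 ('p') with pos 5 ('b'): MISMATCH
  Compare pos 2 ('d') with pos 4 ('b'): MISMATCH
Result: not a palindrome

0


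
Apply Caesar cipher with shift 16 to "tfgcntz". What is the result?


Caesar cipher: shift "tfgcntz" by 16
  't' (pos 19) + 16 = pos 9 = 'j'
  'f' (pos 5) + 16 = pos 21 = 'v'
  'g' (pos 6) + 16 = pos 22 = 'w'
  'c' (pos 2) + 16 = pos 18 = 's'
  'n' (pos 13) + 16 = pos 3 = 'd'
  't' (pos 19) + 16 = pos 9 = 'j'
  'z' (pos 25) + 16 = pos 15 = 'p'
Result: jvwsdjp

jvwsdjp


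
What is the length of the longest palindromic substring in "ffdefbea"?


Input: "ffdefbea"
Checking substrings for palindromes:
  [0:2] "ff" (len 2) => palindrome
Longest palindromic substring: "ff" with length 2

2


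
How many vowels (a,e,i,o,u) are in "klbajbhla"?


Input: klbajbhla
Checking each character:
  'k' at position 0: consonant
  'l' at position 1: consonant
  'b' at position 2: consonant
  'a' at position 3: vowel (running total: 1)
  'j' at position 4: consonant
  'b' at position 5: consonant
  'h' at position 6: consonant
  'l' at position 7: consonant
  'a' at position 8: vowel (running total: 2)
Total vowels: 2

2


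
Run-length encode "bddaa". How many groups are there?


Input: bddaa
Scanning for consecutive runs:
  Group 1: 'b' x 1 (positions 0-0)
  Group 2: 'd' x 2 (positions 1-2)
  Group 3: 'a' x 2 (positions 3-4)
Total groups: 3

3


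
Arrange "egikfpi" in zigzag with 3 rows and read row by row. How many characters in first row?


Zigzag "egikfpi" into 3 rows:
Placing characters:
  'e' => row 0
  'g' => row 1
  'i' => row 2
  'k' => row 1
  'f' => row 0
  'p' => row 1
  'i' => row 2
Rows:
  Row 0: "ef"
  Row 1: "gkp"
  Row 2: "ii"
First row length: 2

2


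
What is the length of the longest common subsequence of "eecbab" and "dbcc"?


LCS of "eecbab" and "dbcc"
DP table:
           d    b    c    c
      0    0    0    0    0
  e   0    0    0    0    0
  e   0    0    0    0    0
  c   0    0    0    1    1
  b   0    0    1    1    1
  a   0    0    1    1    1
  b   0    0    1    1    1
LCS length = dp[6][4] = 1

1


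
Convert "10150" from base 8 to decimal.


Input: "10150" in base 8
Positional expansion:
  Digit '1' (value 1) x 8^4 = 4096
  Digit '0' (value 0) x 8^3 = 0
  Digit '1' (value 1) x 8^2 = 64
  Digit '5' (value 5) x 8^1 = 40
  Digit '0' (value 0) x 8^0 = 0
Sum = 4200

4200


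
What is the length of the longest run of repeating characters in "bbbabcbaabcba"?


Input: "bbbabcbaabcba"
Scanning for longest run:
  Position 1 ('b'): continues run of 'b', length=2
  Position 2 ('b'): continues run of 'b', length=3
  Position 3 ('a'): new char, reset run to 1
  Position 4 ('b'): new char, reset run to 1
  Position 5 ('c'): new char, reset run to 1
  Position 6 ('b'): new char, reset run to 1
  Position 7 ('a'): new char, reset run to 1
  Position 8 ('a'): continues run of 'a', length=2
  Position 9 ('b'): new char, reset run to 1
  Position 10 ('c'): new char, reset run to 1
  Position 11 ('b'): new char, reset run to 1
  Position 12 ('a'): new char, reset run to 1
Longest run: 'b' with length 3

3


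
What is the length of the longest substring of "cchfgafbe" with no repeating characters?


Input: "cchfgafbe"
Sliding window (track last position of each char):
  Position 0 ('c'): window [0,0] length 1 -- new best
  Position 1 ('c'): repeat (last at 0), move window start to 1
  Position 1 ('c'): window [1,1] length 1
  Position 2 ('h'): window [1,2] length 2 -- new best
  Position 3 ('f'): window [1,3] length 3 -- new best
  Position 4 ('g'): window [1,4] length 4 -- new best
  Position 5 ('a'): window [1,5] length 5 -- new best
  Position 6 ('f'): repeat (last at 3), move window start to 4
  Position 6 ('f'): window [4,6] length 3
  Position 7 ('b'): window [4,7] length 4
  Position 8 ('e'): window [4,8] length 5
Longest substring with no repeats: "chfga" with length 5

5


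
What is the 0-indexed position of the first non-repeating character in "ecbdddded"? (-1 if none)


Input: ecbdddded
Character frequencies:
  'b': 1
  'c': 1
  'd': 5
  'e': 2
Scanning left to right for freq == 1:
  Position 0 ('e'): freq=2, skip
  Position 1 ('c'): unique! => answer = 1

1


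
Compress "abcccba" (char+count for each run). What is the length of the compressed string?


Input: abcccba
Runs:
  'a' x 1 => "a1"
  'b' x 1 => "b1"
  'c' x 3 => "c3"
  'b' x 1 => "b1"
  'a' x 1 => "a1"
Compressed: "a1b1c3b1a1"
Compressed length: 10

10


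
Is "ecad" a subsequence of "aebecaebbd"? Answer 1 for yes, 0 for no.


Check if "ecad" is a subsequence of "aebecaebbd"
Greedy scan:
  Position 0 ('a'): no match needed
  Position 1 ('e'): matches sub[0] = 'e'
  Position 2 ('b'): no match needed
  Position 3 ('e'): no match needed
  Position 4 ('c'): matches sub[1] = 'c'
  Position 5 ('a'): matches sub[2] = 'a'
  Position 6 ('e'): no match needed
  Position 7 ('b'): no match needed
  Position 8 ('b'): no match needed
  Position 9 ('d'): matches sub[3] = 'd'
All 4 characters matched => is a subsequence

1


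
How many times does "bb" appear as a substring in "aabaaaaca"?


Searching for "bb" in "aabaaaaca"
Scanning each position:
  Position 0: "aa" => no
  Position 1: "ab" => no
  Position 2: "ba" => no
  Position 3: "aa" => no
  Position 4: "aa" => no
  Position 5: "aa" => no
  Position 6: "ac" => no
  Position 7: "ca" => no
Total occurrences: 0

0


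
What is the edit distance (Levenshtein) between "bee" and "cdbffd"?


Computing edit distance: "bee" -> "cdbffd"
DP table:
           c    d    b    f    f    d
      0    1    2    3    4    5    6
  b   1    1    2    2    3    4    5
  e   2    2    2    3    3    4    5
  e   3    3    3    3    4    4    5
Edit distance = dp[3][6] = 5

5


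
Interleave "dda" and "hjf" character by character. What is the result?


Interleaving "dda" and "hjf":
  Position 0: 'd' from first, 'h' from second => "dh"
  Position 1: 'd' from first, 'j' from second => "dj"
  Position 2: 'a' from first, 'f' from second => "af"
Result: dhdjaf

dhdjaf


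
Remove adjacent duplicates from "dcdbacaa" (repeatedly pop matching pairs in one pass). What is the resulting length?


Input: dcdbacaa
Stack-based adjacent duplicate removal:
  Read 'd': push. Stack: d
  Read 'c': push. Stack: dc
  Read 'd': push. Stack: dcd
  Read 'b': push. Stack: dcdb
  Read 'a': push. Stack: dcdba
  Read 'c': push. Stack: dcdbac
  Read 'a': push. Stack: dcdbaca
  Read 'a': matches stack top 'a' => pop. Stack: dcdbac
Final stack: "dcdbac" (length 6)

6


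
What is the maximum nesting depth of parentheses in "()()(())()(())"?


Input: "()()(())()(())"
Tracking depth:
  Position 0 '(': depth becomes 1
  Position 1 ')': depth becomes 0
  Position 2 '(': depth becomes 1
  Position 3 ')': depth becomes 0
  Position 4 '(': depth becomes 1
  Position 5 '(': depth becomes 2
  Position 6 ')': depth becomes 1
  Position 7 ')': depth becomes 0
  Position 8 '(': depth becomes 1
  Position 9 ')': depth becomes 0
  Position 10 '(': depth becomes 1
  Position 11 '(': depth becomes 2
  Position 12 ')': depth becomes 1
  Position 13 ')': depth becomes 0
Maximum depth reached: 2

2


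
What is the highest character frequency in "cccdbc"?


Input: cccdbc
Character counts:
  'b': 1
  'c': 4
  'd': 1
Maximum frequency: 4

4


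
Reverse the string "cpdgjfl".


Input: cpdgjfl
Reading characters right to left:
  Position 6: 'l'
  Position 5: 'f'
  Position 4: 'j'
  Position 3: 'g'
  Position 2: 'd'
  Position 1: 'p'
  Position 0: 'c'
Reversed: lfjgdpc

lfjgdpc


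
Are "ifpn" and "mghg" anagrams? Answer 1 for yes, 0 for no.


Strings: "ifpn", "mghg"
Sorted first:  finp
Sorted second: gghm
Differ at position 0: 'f' vs 'g' => not anagrams

0


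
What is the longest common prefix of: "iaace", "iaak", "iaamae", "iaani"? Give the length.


Words: iaace, iaak, iaamae, iaani
  Position 0: all 'i' => match
  Position 1: all 'a' => match
  Position 2: all 'a' => match
  Position 3: ('c', 'k', 'm', 'n') => mismatch, stop
LCP = "iaa" (length 3)

3
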